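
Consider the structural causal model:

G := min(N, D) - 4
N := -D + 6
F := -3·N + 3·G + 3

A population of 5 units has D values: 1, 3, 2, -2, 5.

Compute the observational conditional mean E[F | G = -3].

E[F|G=-3] averages over only the 2 units with G=-3 (D = 1, 5): F = -21, -9, mean -15.

-15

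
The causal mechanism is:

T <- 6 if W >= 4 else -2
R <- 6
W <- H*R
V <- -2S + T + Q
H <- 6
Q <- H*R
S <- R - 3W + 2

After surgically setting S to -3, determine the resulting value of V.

48

Intervening sets S = -3 and removes its equation (S <- R - 3W + 2).
Q = H*R  [with H=6, R=6]  = 36
W = H*R  [with H=6, R=6]  = 36
T = 6 if W >= 4 else -2  [with W=36]  = 6
V = -2S + T + Q  [with S=-3, T=6, Q=36]  = 48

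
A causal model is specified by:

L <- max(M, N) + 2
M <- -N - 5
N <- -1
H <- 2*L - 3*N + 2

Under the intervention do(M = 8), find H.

25

Under do(M=8), the mechanism M <- -N - 5 is discarded; M is fixed at 8.
L = max(M, N) + 2  [with M=8, N=-1]  = 10
H = 2*L - 3*N + 2  [with L=10, N=-1]  = 25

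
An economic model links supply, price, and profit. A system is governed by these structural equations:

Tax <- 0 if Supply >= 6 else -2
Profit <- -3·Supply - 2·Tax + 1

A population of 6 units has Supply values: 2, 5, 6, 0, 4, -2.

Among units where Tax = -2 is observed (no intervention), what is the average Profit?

-0.4

Conditioning on Tax=-2 selects the 5 unit(s) with Supply ∈ {2, 5, 0, 4, -2}. Their Profit values: -1, -10, 5, -7, 11. Mean = -0.4.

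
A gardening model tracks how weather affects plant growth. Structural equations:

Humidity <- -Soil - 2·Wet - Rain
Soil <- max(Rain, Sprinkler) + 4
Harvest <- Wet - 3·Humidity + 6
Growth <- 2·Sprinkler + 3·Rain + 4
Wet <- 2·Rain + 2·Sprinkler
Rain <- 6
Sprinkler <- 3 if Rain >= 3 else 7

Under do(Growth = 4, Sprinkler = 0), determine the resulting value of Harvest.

Setting Growth = 4, Sprinkler = 0 by intervention discards those variables' equations.
Soil = max(Rain, Sprinkler) + 4  [with Rain=6, Sprinkler=0]  = 10
Wet = 2·Rain + 2·Sprinkler  [with Rain=6, Sprinkler=0]  = 12
Humidity = -Soil - 2·Wet - Rain  [with Soil=10, Wet=12, Rain=6]  = -40
Harvest = Wet - 3·Humidity + 6  [with Wet=12, Humidity=-40]  = 138

138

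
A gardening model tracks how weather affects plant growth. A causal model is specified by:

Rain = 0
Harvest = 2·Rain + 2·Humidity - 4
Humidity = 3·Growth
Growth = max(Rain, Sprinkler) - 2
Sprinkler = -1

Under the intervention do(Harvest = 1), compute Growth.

do(Harvest=1) replaces the equation Harvest = 2·Rain + 2·Humidity - 4 with the constant Harvest = 1.
Growth is not downstream of the intervention, so its value is determined by the original equations.
Growth = max(Rain, Sprinkler) - 2  [with Rain=0, Sprinkler=-1]  = -2

-2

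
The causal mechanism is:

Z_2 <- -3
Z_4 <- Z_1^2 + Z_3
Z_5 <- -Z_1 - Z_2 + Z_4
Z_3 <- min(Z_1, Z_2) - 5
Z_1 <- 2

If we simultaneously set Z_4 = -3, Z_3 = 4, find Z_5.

-2

The joint intervention fixes Z_4 = -3, Z_3 = 4, removing each variable's own equation.
Z_5 = -Z_1 - Z_2 + Z_4  [with Z_1=2, Z_2=-3, Z_4=-3]  = -2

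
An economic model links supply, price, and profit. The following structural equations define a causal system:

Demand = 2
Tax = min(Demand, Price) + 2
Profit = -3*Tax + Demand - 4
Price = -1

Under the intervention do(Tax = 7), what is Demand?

2

Under do(Tax=7), the mechanism Tax = min(Demand, Price) + 2 is discarded; Tax is fixed at 7.
Demand is not downstream of the intervention, so its value is determined by the original equations.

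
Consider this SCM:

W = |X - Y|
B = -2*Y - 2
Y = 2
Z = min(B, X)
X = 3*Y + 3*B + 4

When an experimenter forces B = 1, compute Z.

Under do(B=1), the mechanism B = -2*Y - 2 is discarded; B is fixed at 1.
X = 3*Y + 3*B + 4  [with Y=2, B=1]  = 13
Z = min(B, X)  [with B=1, X=13]  = 1

1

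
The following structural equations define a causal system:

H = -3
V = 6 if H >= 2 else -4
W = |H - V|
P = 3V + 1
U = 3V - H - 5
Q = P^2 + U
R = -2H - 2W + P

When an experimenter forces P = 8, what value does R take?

12

The intervention breaks the incoming arrows to P: P = 3V + 1 no longer applies, and P = 8.
V = 6 if H >= 2 else -4  [with H=-3]  = -4
W = |H - V|  [with H=-3, V=-4]  = 1
R = -2H - 2W + P  [with H=-3, W=1, P=8]  = 12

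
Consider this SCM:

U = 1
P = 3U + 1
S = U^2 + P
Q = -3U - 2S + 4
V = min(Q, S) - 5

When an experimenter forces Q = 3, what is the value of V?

Intervening sets Q = 3 and removes its equation (Q = -3U - 2S + 4).
P = 3U + 1  [with U=1]  = 4
S = U^2 + P  [with U=1, P=4]  = 5
V = min(Q, S) - 5  [with Q=3, S=5]  = -2

-2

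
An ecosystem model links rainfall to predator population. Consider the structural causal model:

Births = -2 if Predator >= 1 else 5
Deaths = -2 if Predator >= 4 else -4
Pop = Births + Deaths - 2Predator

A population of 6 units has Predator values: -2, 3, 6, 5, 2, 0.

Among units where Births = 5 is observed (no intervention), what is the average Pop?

3

E[Pop|Births=5] averages over only the 2 units with Births=5 (Predator = -2, 0): Pop = 5, 1, mean 3.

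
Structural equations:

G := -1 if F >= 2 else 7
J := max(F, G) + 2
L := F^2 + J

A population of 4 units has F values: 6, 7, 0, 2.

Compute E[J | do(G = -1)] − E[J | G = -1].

-1.25

Every unit gets G=-1 under the intervention. J values become 8, 9, 2, 4; E[J|do(G=-1)] = 5.75.
Observing G=-1 restricts to units where G's equation naturally yields -1: F ∈ {6, 7, 2}. In that subpopulation J = 8, 9, 4, mean 7.
Difference = 5.75 − 7 = -1.25.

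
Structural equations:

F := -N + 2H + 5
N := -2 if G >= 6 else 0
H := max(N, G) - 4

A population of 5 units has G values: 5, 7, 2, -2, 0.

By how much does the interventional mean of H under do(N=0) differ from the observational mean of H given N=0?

1.05

Every unit gets N=0 under the intervention. H values become 1, 3, -2, -4, -4; E[H|do(N=0)] = -1.2.
Conditioning on N=0 selects the 4 unit(s) with G ∈ {5, 2, -2, 0}. Their H values: 1, -2, -4, -4. Mean = -2.25.
Difference = -1.2 − (-2.25) = 1.05.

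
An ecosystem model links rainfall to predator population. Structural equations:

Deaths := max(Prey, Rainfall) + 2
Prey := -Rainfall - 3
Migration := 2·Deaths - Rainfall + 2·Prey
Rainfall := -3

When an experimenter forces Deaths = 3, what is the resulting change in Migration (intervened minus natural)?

The intervention breaks the incoming arrows to Deaths: Deaths := max(Prey, Rainfall) + 2 no longer applies, and Deaths = 3.
Prey = -Rainfall - 3  [with Rainfall=-3]  = 0
Migration = 2·Deaths - Rainfall + 2·Prey  [with Deaths=3, Rainfall=-3, Prey=0]  = 9
Without intervention: Prey = -Rainfall - 3  [with Rainfall=-3]  = 0; Deaths = max(Prey, Rainfall) + 2  [with Prey=0, Rainfall=-3]  = 2; Migration = 2·Deaths - Rainfall + 2·Prey  [with Deaths=2, Rainfall=-3, Prey=0]  = 7.
Change = 9 − 7 = 2.

2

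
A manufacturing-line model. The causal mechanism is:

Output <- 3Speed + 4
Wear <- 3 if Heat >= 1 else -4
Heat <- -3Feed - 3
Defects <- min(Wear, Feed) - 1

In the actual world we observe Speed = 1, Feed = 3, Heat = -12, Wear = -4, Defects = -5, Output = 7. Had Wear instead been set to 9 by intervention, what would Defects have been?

2

Intervening sets Wear = 9 and removes its equation (Wear <- 3 if Heat >= 1 else -4).
Defects = min(Wear, Feed) - 1  [with Wear=9, Feed=3]  = 2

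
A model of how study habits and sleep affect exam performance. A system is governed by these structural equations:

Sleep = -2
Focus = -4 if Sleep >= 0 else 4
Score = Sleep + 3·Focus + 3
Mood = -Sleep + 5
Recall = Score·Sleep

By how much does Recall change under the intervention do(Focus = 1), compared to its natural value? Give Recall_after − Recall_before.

do(Focus=1) replaces the equation Focus = -4 if Sleep >= 0 else 4 with the constant Focus = 1.
Score = Sleep + 3·Focus + 3  [with Sleep=-2, Focus=1]  = 4
Recall = Score·Sleep  [with Score=4, Sleep=-2]  = -8
Without intervention: Focus = -4 if Sleep >= 0 else 4  [with Sleep=-2]  = 4; Score = Sleep + 3·Focus + 3  [with Sleep=-2, Focus=4]  = 13; Recall = Score·Sleep  [with Score=13, Sleep=-2]  = -26.
Change = -8 − (-26) = 18.

18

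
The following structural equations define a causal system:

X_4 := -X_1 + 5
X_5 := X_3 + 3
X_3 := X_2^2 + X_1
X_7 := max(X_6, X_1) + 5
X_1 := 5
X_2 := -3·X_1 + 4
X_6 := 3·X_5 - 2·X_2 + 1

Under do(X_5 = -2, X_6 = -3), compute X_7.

Under do(X_5 = -2, X_6 = -3), each intervened variable's structural equation is replaced by its fixed value.
X_7 = max(X_6, X_1) + 5  [with X_6=-3, X_1=5]  = 10

10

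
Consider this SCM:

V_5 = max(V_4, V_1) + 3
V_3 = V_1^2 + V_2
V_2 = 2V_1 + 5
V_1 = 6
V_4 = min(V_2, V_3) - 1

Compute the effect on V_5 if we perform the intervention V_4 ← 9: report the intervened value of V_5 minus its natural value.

-7

Intervening sets V_4 = 9 and removes its equation (V_4 = min(V_2, V_3) - 1).
V_5 = max(V_4, V_1) + 3  [with V_4=9, V_1=6]  = 12
Without intervention: V_2 = 2V_1 + 5  [with V_1=6]  = 17; V_3 = V_1^2 + V_2  [with V_1=6, V_2=17]  = 53; V_4 = min(V_2, V_3) - 1  [with V_2=17, V_3=53]  = 16; V_5 = max(V_4, V_1) + 3  [with V_4=16, V_1=6]  = 19.
Change = 12 − 19 = -7.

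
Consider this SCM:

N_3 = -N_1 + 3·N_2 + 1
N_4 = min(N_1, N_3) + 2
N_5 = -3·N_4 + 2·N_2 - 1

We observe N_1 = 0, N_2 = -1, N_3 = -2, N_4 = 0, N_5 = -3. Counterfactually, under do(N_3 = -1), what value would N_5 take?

do(N_3=-1) replaces the equation N_3 = -N_1 + 3·N_2 + 1 with the constant N_3 = -1.
N_4 = min(N_1, N_3) + 2  [with N_1=0, N_3=-1]  = 1
N_5 = -3·N_4 + 2·N_2 - 1  [with N_4=1, N_2=-1]  = -6

-6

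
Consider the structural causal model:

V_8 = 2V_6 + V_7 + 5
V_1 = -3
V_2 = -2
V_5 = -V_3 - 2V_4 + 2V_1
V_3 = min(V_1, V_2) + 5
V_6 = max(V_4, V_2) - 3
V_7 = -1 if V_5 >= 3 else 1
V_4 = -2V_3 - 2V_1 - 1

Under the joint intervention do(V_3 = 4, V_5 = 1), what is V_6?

Setting V_3 = 4, V_5 = 1 by intervention discards those variables' equations.
V_4 = -2V_3 - 2V_1 - 1  [with V_3=4, V_1=-3]  = -3
V_6 = max(V_4, V_2) - 3  [with V_4=-3, V_2=-2]  = -5

-5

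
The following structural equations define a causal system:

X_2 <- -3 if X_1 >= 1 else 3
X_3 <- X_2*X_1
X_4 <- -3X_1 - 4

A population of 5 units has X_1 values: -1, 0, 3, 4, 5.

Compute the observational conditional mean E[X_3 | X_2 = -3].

Observing X_2=-3 restricts to units where X_2's equation naturally yields -3: X_1 ∈ {3, 4, 5}. In that subpopulation X_3 = -9, -12, -15, mean -12.

-12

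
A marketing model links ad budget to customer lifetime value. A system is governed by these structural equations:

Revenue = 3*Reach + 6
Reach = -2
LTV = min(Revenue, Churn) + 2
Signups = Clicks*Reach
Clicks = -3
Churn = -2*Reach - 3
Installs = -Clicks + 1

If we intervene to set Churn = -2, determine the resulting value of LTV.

Under do(Churn=-2), the mechanism Churn = -2*Reach - 3 is discarded; Churn is fixed at -2.
Revenue = 3*Reach + 6  [with Reach=-2]  = 0
LTV = min(Revenue, Churn) + 2  [with Revenue=0, Churn=-2]  = 0

0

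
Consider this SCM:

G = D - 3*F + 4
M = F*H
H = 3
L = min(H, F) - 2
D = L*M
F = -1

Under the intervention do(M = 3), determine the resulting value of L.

-3

Under do(M=3), the mechanism M = F*H is discarded; M is fixed at 3.
Since L is not a descendant of the intervened variable, it is unaffected.
L = min(H, F) - 2  [with H=3, F=-1]  = -3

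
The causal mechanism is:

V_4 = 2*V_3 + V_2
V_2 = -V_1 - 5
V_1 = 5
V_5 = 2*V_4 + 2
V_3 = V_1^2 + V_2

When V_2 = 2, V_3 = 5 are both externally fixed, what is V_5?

26

Under do(V_2 = 2, V_3 = 5), each intervened variable's structural equation is replaced by its fixed value.
V_4 = 2*V_3 + V_2  [with V_3=5, V_2=2]  = 12
V_5 = 2*V_4 + 2  [with V_4=12]  = 26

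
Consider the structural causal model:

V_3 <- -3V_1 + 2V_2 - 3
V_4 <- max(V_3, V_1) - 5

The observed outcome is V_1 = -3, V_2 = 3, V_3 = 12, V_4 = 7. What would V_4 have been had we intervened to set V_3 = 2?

-3

The intervention breaks the incoming arrows to V_3: V_3 <- -3V_1 + 2V_2 - 3 no longer applies, and V_3 = 2.
V_4 = max(V_3, V_1) - 5  [with V_3=2, V_1=-3]  = -3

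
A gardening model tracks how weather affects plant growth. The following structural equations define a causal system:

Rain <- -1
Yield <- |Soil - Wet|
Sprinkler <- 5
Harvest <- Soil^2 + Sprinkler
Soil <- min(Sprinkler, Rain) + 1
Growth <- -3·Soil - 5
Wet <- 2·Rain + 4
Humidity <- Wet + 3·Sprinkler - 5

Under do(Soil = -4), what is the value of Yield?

The intervention breaks the incoming arrows to Soil: Soil <- min(Sprinkler, Rain) + 1 no longer applies, and Soil = -4.
Wet = 2·Rain + 4  [with Rain=-1]  = 2
Yield = |Soil - Wet|  [with Soil=-4, Wet=2]  = 6

6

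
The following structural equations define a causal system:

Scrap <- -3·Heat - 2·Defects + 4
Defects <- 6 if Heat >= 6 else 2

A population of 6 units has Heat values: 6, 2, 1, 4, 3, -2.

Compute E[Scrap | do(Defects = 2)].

Every unit gets Defects=2 under the intervention. Scrap values become -18, -6, -3, -12, -9, 6; E[Scrap|do(Defects=2)] = -7.

-7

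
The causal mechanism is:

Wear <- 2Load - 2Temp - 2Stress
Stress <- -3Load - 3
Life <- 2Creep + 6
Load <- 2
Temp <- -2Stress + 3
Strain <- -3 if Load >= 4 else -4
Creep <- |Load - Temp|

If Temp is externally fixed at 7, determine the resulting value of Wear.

Under do(Temp=7), the mechanism Temp <- -2Stress + 3 is discarded; Temp is fixed at 7.
Stress = -3Load - 3  [with Load=2]  = -9
Wear = 2Load - 2Temp - 2Stress  [with Load=2, Temp=7, Stress=-9]  = 8

8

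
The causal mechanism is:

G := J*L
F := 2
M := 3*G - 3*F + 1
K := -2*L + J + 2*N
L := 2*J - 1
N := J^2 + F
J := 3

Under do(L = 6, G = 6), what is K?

13

Setting L = 6, G = 6 by intervention discards those variables' equations.
N = J^2 + F  [with J=3, F=2]  = 11
K = -2*L + J + 2*N  [with L=6, J=3, N=11]  = 13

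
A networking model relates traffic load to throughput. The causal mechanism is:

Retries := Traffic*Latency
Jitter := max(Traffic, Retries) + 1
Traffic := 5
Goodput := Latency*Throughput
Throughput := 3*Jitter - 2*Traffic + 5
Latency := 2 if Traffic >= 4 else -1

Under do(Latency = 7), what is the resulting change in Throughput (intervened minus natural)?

do(Latency=7) replaces the equation Latency := 2 if Traffic >= 4 else -1 with the constant Latency = 7.
Retries = Traffic*Latency  [with Traffic=5, Latency=7]  = 35
Jitter = max(Traffic, Retries) + 1  [with Traffic=5, Retries=35]  = 36
Throughput = 3*Jitter - 2*Traffic + 5  [with Jitter=36, Traffic=5]  = 103
Without intervention: Latency = 2 if Traffic >= 4 else -1  [with Traffic=5]  = 2; Retries = Traffic*Latency  [with Traffic=5, Latency=2]  = 10; Jitter = max(Traffic, Retries) + 1  [with Traffic=5, Retries=10]  = 11; Throughput = 3*Jitter - 2*Traffic + 5  [with Jitter=11, Traffic=5]  = 28.
Change = 103 − 28 = 75.

75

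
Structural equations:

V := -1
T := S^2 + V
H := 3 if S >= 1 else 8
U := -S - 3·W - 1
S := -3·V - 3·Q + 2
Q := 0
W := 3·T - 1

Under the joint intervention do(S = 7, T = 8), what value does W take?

Setting S = 7, T = 8 by intervention discards those variables' equations.
W = 3·T - 1  [with T=8]  = 23

23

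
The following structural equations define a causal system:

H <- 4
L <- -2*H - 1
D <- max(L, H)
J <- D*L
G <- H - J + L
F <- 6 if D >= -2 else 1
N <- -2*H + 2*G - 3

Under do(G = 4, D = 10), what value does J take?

-90

Under do(G = 4, D = 10), each intervened variable's structural equation is replaced by its fixed value.
L = -2*H - 1  [with H=4]  = -9
J = D*L  [with D=10, L=-9]  = -90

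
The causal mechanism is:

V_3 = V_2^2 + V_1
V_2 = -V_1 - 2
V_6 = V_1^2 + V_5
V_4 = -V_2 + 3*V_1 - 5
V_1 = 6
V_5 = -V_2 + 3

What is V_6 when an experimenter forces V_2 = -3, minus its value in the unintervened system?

Under do(V_2=-3), the mechanism V_2 = -V_1 - 2 is discarded; V_2 is fixed at -3.
V_5 = -V_2 + 3  [with V_2=-3]  = 6
V_6 = V_1^2 + V_5  [with V_1=6, V_5=6]  = 42
Without intervention: V_2 = -V_1 - 2  [with V_1=6]  = -8; V_5 = -V_2 + 3  [with V_2=-8]  = 11; V_6 = V_1^2 + V_5  [with V_1=6, V_5=11]  = 47.
Change = 42 − 47 = -5.

-5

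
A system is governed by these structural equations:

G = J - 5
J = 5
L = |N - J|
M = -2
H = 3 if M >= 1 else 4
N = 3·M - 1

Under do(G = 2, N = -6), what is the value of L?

11

The joint intervention fixes G = 2, N = -6, removing each variable's own equation.
L = |N - J|  [with N=-6, J=5]  = 11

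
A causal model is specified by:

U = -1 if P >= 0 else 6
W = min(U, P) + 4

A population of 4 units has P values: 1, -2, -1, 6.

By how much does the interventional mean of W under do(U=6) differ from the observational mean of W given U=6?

2.5

The intervention sets U=6 in all 4 units regardless of P. Recomputing W per unit gives 5, 2, 3, 10; average 5.
E[W|U=6] averages over only the 2 units with U=6 (P = -2, -1): W = 2, 3, mean 2.5.
Difference = 5 − 2.5 = 2.5.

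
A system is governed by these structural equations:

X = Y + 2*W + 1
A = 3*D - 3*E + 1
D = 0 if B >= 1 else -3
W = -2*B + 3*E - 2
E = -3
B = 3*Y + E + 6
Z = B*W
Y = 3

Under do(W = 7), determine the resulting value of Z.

84

Under do(W=7), the mechanism W = -2*B + 3*E - 2 is discarded; W is fixed at 7.
B = 3*Y + E + 6  [with Y=3, E=-3]  = 12
Z = B*W  [with B=12, W=7]  = 84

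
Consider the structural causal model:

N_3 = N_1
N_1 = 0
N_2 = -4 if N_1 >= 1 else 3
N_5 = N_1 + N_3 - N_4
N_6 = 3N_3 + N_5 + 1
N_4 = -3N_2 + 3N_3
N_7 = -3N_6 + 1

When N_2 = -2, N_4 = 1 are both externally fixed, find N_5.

Setting N_2 = -2, N_4 = 1 by intervention discards those variables' equations.
N_3 = N_1  [with N_1=0]  = 0
N_5 = N_1 + N_3 - N_4  [with N_1=0, N_3=0, N_4=1]  = -1

-1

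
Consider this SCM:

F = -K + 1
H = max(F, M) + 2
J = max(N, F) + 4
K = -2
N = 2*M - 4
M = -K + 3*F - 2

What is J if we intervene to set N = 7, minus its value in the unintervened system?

Under do(N=7), the mechanism N = 2*M - 4 is discarded; N is fixed at 7.
F = -K + 1  [with K=-2]  = 3
J = max(N, F) + 4  [with N=7, F=3]  = 11
Without intervention: F = -K + 1  [with K=-2]  = 3; M = -K + 3*F - 2  [with K=-2, F=3]  = 9; N = 2*M - 4  [with M=9]  = 14; J = max(N, F) + 4  [with N=14, F=3]  = 18.
Change = 11 − 18 = -7.

-7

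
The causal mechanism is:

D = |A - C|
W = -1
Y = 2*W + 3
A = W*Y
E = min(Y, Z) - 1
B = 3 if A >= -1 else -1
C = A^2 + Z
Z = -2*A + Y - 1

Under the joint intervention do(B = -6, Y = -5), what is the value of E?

Under do(B = -6, Y = -5), each intervened variable's structural equation is replaced by its fixed value.
A = W*Y  [with W=-1, Y=-5]  = 5
Z = -2*A + Y - 1  [with A=5, Y=-5]  = -16
E = min(Y, Z) - 1  [with Y=-5, Z=-16]  = -17

-17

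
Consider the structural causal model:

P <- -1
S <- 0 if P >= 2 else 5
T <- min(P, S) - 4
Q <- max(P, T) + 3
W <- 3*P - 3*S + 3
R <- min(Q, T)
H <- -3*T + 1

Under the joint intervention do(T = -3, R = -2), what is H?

Under do(T = -3, R = -2), each intervened variable's structural equation is replaced by its fixed value.
H = -3*T + 1  [with T=-3]  = 10

10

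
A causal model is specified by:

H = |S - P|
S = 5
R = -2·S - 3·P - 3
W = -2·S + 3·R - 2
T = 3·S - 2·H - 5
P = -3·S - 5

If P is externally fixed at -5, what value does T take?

-10

Under do(P=-5), the mechanism P = -3·S - 5 is discarded; P is fixed at -5.
H = |S - P|  [with S=5, P=-5]  = 10
T = 3·S - 2·H - 5  [with S=5, H=10]  = -10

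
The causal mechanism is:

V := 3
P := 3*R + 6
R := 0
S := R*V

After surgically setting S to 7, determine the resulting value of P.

6

The intervention breaks the incoming arrows to S: S := R*V no longer applies, and S = 7.
P is not downstream of the intervention, so its value is determined by the original equations.
P = 3*R + 6  [with R=0]  = 6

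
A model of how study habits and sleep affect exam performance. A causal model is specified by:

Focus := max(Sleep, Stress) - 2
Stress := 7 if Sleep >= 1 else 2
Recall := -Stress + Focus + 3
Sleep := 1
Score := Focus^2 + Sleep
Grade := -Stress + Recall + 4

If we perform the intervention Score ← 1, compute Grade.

Under do(Score=1), the mechanism Score := Focus^2 + Sleep is discarded; Score is fixed at 1.
Since Grade is not a descendant of the intervened variable, it is unaffected.
Stress = 7 if Sleep >= 1 else 2  [with Sleep=1]  = 7
Focus = max(Sleep, Stress) - 2  [with Sleep=1, Stress=7]  = 5
Recall = -Stress + Focus + 3  [with Stress=7, Focus=5]  = 1
Grade = -Stress + Recall + 4  [with Stress=7, Recall=1]  = -2

-2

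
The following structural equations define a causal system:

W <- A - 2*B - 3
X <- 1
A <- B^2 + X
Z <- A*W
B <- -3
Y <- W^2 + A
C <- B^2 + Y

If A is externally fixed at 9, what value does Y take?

do(A=9) replaces the equation A <- B^2 + X with the constant A = 9.
W = A - 2*B - 3  [with A=9, B=-3]  = 12
Y = W^2 + A  [with W=12, A=9]  = 153

153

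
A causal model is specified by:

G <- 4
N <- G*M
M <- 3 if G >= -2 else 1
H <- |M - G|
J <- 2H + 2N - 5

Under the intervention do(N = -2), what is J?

-7

Intervening sets N = -2 and removes its equation (N <- G*M).
M = 3 if G >= -2 else 1  [with G=4]  = 3
H = |M - G|  [with M=3, G=4]  = 1
J = 2H + 2N - 5  [with H=1, N=-2]  = -7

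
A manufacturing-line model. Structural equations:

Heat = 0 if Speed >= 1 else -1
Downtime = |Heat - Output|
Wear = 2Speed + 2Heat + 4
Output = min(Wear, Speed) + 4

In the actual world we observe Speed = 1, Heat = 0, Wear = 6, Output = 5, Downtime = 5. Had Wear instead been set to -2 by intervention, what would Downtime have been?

do(Wear=-2) replaces the equation Wear = 2Speed + 2Heat + 4 with the constant Wear = -2.
Heat = 0 if Speed >= 1 else -1  [with Speed=1]  = 0
Output = min(Wear, Speed) + 4  [with Wear=-2, Speed=1]  = 2
Downtime = |Heat - Output|  [with Heat=0, Output=2]  = 2

2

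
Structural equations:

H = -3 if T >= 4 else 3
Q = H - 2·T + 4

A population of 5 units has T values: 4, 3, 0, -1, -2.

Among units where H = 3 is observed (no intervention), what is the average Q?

7

E[Q|H=3] averages over only the 4 units with H=3 (T = 3, 0, -1, -2): Q = 1, 7, 9, 11, mean 7.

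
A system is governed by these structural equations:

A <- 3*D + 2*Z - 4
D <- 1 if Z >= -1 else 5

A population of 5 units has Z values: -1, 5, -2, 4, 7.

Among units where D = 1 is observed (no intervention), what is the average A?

6.5

E[A|D=1] averages over only the 4 units with D=1 (Z = -1, 5, 4, 7): A = -3, 9, 7, 13, mean 6.5.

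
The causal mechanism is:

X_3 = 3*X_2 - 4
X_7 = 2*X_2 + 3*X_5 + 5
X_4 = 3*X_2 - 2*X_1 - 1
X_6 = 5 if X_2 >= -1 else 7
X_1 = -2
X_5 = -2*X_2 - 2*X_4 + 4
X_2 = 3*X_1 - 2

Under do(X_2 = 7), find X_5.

do(X_2=7) replaces the equation X_2 = 3*X_1 - 2 with the constant X_2 = 7.
X_4 = 3*X_2 - 2*X_1 - 1  [with X_2=7, X_1=-2]  = 24
X_5 = -2*X_2 - 2*X_4 + 4  [with X_2=7, X_4=24]  = -58

-58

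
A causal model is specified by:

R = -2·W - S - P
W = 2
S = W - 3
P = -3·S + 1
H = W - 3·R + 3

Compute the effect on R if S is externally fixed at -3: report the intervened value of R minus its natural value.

Under do(S=-3), the mechanism S = W - 3 is discarded; S is fixed at -3.
P = -3·S + 1  [with S=-3]  = 10
R = -2·W - S - P  [with W=2, S=-3, P=10]  = -11
Without intervention: S = W - 3  [with W=2]  = -1; P = -3·S + 1  [with S=-1]  = 4; R = -2·W - S - P  [with W=2, S=-1, P=4]  = -7.
Change = -11 − (-7) = -4.

-4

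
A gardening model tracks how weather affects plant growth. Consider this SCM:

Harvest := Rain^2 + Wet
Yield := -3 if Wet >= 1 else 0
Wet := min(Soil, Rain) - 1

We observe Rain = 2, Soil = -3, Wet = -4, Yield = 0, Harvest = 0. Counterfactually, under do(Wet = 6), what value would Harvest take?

do(Wet=6) replaces the equation Wet := min(Soil, Rain) - 1 with the constant Wet = 6.
Harvest = Rain^2 + Wet  [with Rain=2, Wet=6]  = 10

10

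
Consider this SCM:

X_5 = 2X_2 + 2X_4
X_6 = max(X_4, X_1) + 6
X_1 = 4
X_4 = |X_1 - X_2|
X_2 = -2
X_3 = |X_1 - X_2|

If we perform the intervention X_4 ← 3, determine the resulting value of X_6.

Under do(X_4=3), the mechanism X_4 = |X_1 - X_2| is discarded; X_4 is fixed at 3.
X_6 = max(X_4, X_1) + 6  [with X_4=3, X_1=4]  = 10

10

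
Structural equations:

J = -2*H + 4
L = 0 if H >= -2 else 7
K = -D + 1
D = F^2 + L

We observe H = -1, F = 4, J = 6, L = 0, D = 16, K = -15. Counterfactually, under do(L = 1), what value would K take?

-16

Under do(L=1), the mechanism L = 0 if H >= -2 else 7 is discarded; L is fixed at 1.
D = F^2 + L  [with F=4, L=1]  = 17
K = -D + 1  [with D=17]  = -16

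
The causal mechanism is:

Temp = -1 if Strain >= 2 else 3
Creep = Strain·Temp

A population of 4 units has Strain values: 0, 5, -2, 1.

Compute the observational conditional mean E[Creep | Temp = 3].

E[Creep|Temp=3] averages over only the 3 units with Temp=3 (Strain = 0, -2, 1): Creep = 0, -6, 3, mean -1.

-1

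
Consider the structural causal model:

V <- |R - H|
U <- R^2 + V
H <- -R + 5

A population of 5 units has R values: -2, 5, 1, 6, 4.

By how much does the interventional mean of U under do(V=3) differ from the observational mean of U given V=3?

7.9

Every unit gets V=3 under the intervention. U values become 7, 28, 4, 39, 19; E[U|do(V=3)] = 19.4.
Observing V=3 restricts to units where V's equation naturally yields 3: R ∈ {1, 4}. In that subpopulation U = 4, 19, mean 11.5.
Difference = 19.4 − 11.5 = 7.9.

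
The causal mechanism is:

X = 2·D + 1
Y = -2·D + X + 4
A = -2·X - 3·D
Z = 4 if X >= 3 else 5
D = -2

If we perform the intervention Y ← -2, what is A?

12

Under do(Y=-2), the mechanism Y = -2·D + X + 4 is discarded; Y is fixed at -2.
Since A is not a descendant of the intervened variable, it is unaffected.
X = 2·D + 1  [with D=-2]  = -3
A = -2·X - 3·D  [with X=-3, D=-2]  = 12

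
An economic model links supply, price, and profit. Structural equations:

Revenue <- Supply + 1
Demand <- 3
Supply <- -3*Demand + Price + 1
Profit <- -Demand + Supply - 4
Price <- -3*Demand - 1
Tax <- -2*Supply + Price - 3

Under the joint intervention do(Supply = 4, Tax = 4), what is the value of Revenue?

5

The joint intervention fixes Supply = 4, Tax = 4, removing each variable's own equation.
Revenue = Supply + 1  [with Supply=4]  = 5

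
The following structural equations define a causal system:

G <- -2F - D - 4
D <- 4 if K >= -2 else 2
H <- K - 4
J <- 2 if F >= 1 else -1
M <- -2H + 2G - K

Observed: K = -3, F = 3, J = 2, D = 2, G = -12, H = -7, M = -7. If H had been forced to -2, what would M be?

-17

Intervening sets H = -2 and removes its equation (H <- K - 4).
D = 4 if K >= -2 else 2  [with K=-3]  = 2
G = -2F - D - 4  [with F=3, D=2]  = -12
M = -2H + 2G - K  [with H=-2, G=-12, K=-3]  = -17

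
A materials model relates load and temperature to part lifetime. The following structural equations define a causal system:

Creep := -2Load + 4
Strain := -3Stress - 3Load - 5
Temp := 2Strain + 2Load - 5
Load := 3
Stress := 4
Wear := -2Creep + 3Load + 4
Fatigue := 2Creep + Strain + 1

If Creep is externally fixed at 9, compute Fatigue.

Under do(Creep=9), the mechanism Creep := -2Load + 4 is discarded; Creep is fixed at 9.
Strain = -3Stress - 3Load - 5  [with Stress=4, Load=3]  = -26
Fatigue = 2Creep + Strain + 1  [with Creep=9, Strain=-26]  = -7

-7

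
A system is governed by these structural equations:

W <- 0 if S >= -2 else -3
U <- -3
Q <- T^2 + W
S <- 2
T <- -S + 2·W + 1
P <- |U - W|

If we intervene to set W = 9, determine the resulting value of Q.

298

The intervention breaks the incoming arrows to W: W <- 0 if S >= -2 else -3 no longer applies, and W = 9.
T = -S + 2·W + 1  [with S=2, W=9]  = 17
Q = T^2 + W  [with T=17, W=9]  = 298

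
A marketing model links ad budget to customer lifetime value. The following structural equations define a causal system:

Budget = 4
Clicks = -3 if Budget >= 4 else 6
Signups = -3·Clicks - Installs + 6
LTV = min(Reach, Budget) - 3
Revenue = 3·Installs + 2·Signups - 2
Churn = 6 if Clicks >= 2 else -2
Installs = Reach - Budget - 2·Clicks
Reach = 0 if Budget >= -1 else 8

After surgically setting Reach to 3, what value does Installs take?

Under do(Reach=3), the mechanism Reach = 0 if Budget >= -1 else 8 is discarded; Reach is fixed at 3.
Clicks = -3 if Budget >= 4 else 6  [with Budget=4]  = -3
Installs = Reach - Budget - 2·Clicks  [with Reach=3, Budget=4, Clicks=-3]  = 5

5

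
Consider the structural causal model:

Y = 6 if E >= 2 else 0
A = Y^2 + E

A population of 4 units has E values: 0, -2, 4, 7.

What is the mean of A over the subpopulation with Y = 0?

-1

Conditioning on Y=0 selects the 2 unit(s) with E ∈ {0, -2}. Their A values: 0, -2. Mean = -1.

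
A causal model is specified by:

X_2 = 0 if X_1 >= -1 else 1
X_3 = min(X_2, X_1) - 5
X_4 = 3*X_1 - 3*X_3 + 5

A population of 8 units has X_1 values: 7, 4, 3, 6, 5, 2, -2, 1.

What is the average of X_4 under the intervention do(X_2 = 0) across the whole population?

30.5

The intervention sets X_2=0 in all 8 units regardless of X_1. Recomputing X_4 per unit gives 41, 32, 29, 38, 35, 26, 20, 23; average 30.5.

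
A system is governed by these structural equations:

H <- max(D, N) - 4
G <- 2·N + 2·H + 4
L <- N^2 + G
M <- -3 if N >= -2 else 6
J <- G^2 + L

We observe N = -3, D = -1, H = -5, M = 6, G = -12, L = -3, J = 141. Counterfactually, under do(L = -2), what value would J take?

Intervening sets L = -2 and removes its equation (L <- N^2 + G).
H = max(D, N) - 4  [with D=-1, N=-3]  = -5
G = 2·N + 2·H + 4  [with N=-3, H=-5]  = -12
J = G^2 + L  [with G=-12, L=-2]  = 142

142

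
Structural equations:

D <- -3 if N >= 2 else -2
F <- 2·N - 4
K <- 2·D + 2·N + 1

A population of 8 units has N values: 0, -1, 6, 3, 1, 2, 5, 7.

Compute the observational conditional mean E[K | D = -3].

Observing D=-3 restricts to units where D's equation naturally yields -3: N ∈ {6, 3, 2, 5, 7}. In that subpopulation K = 7, 1, -1, 5, 9, mean 4.2.

4.2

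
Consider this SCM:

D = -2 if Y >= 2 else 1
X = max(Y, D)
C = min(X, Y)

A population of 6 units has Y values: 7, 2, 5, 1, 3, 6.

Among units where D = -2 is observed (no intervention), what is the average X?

4.6

E[X|D=-2] averages over only the 5 units with D=-2 (Y = 7, 2, 5, 3, 6): X = 7, 2, 5, 3, 6, mean 4.6.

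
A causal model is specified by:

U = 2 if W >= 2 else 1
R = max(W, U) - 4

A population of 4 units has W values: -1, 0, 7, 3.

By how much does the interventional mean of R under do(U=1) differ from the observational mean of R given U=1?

Under do(U=1), U's equation is replaced by U=1 for every unit. Per-unit R: -3, -3, 3, -1. Mean = -1.
E[R|U=1] averages over only the 2 units with U=1 (W = -1, 0): R = -3, -3, mean -3.
Difference = -1 − (-3) = 2.

2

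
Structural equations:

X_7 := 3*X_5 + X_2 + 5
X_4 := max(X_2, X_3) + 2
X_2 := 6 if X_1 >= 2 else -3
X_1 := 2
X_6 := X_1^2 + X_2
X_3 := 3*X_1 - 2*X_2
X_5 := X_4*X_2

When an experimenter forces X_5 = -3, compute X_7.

Under do(X_5=-3), the mechanism X_5 := X_4*X_2 is discarded; X_5 is fixed at -3.
X_2 = 6 if X_1 >= 2 else -3  [with X_1=2]  = 6
X_7 = 3*X_5 + X_2 + 5  [with X_5=-3, X_2=6]  = 2

2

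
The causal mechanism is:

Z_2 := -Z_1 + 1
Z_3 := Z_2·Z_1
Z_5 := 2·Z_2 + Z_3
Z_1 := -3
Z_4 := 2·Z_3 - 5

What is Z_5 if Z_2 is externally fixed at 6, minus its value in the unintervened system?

-2

do(Z_2=6) replaces the equation Z_2 := -Z_1 + 1 with the constant Z_2 = 6.
Z_3 = Z_2·Z_1  [with Z_2=6, Z_1=-3]  = -18
Z_5 = 2·Z_2 + Z_3  [with Z_2=6, Z_3=-18]  = -6
Without intervention: Z_2 = -Z_1 + 1  [with Z_1=-3]  = 4; Z_3 = Z_2·Z_1  [with Z_2=4, Z_1=-3]  = -12; Z_5 = 2·Z_2 + Z_3  [with Z_2=4, Z_3=-12]  = -4.
Change = -6 − (-4) = -2.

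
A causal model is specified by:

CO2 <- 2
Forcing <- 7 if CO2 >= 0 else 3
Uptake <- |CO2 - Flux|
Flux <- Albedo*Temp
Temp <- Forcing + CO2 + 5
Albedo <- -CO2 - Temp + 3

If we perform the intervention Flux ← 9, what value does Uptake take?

7

The intervention breaks the incoming arrows to Flux: Flux <- Albedo*Temp no longer applies, and Flux = 9.
Uptake = |CO2 - Flux|  [with CO2=2, Flux=9]  = 7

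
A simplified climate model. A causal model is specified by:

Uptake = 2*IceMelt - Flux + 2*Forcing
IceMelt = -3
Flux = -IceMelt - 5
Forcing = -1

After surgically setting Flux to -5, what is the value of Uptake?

-3

The intervention breaks the incoming arrows to Flux: Flux = -IceMelt - 5 no longer applies, and Flux = -5.
Uptake = 2*IceMelt - Flux + 2*Forcing  [with IceMelt=-3, Flux=-5, Forcing=-1]  = -3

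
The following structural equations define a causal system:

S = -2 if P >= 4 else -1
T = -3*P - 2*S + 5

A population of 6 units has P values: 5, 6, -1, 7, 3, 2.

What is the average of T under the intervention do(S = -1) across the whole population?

Every unit gets S=-1 under the intervention. T values become -8, -11, 10, -14, -2, 1; E[T|do(S=-1)] = -4.

-4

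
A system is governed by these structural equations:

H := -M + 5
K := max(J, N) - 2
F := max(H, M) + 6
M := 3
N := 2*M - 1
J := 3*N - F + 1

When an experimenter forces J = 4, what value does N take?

The intervention breaks the incoming arrows to J: J := 3*N - F + 1 no longer applies, and J = 4.
Since N is not a descendant of the intervened variable, it is unaffected.
N = 2*M - 1  [with M=3]  = 5

5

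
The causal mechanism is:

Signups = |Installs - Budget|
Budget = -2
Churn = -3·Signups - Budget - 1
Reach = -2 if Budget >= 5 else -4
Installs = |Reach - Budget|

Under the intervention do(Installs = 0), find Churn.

do(Installs=0) replaces the equation Installs = |Reach - Budget| with the constant Installs = 0.
Signups = |Installs - Budget|  [with Installs=0, Budget=-2]  = 2
Churn = -3·Signups - Budget - 1  [with Signups=2, Budget=-2]  = -5

-5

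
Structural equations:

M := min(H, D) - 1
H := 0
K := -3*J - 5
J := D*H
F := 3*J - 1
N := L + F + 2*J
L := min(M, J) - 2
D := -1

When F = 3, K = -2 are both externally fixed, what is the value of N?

-1

Under do(F = 3, K = -2), each intervened variable's structural equation is replaced by its fixed value.
M = min(H, D) - 1  [with H=0, D=-1]  = -2
J = D*H  [with D=-1, H=0]  = 0
L = min(M, J) - 2  [with M=-2, J=0]  = -4
N = L + F + 2*J  [with L=-4, F=3, J=0]  = -1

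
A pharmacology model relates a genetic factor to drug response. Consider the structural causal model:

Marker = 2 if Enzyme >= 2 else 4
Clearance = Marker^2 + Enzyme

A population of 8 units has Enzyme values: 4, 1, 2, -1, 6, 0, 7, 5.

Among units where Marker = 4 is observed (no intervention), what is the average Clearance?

16

Conditioning on Marker=4 selects the 3 unit(s) with Enzyme ∈ {1, -1, 0}. Their Clearance values: 17, 15, 16. Mean = 16.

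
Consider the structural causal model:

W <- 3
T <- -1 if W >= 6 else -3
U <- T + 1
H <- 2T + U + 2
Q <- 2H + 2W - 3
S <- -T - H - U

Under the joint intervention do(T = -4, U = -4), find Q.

Under do(T = -4, U = -4), each intervened variable's structural equation is replaced by its fixed value.
H = 2T + U + 2  [with T=-4, U=-4]  = -10
Q = 2H + 2W - 3  [with H=-10, W=3]  = -17

-17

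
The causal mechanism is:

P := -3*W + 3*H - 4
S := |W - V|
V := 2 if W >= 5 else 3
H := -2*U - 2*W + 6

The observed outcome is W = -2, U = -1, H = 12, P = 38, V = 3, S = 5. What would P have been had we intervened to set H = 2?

8

The intervention breaks the incoming arrows to H: H := -2*U - 2*W + 6 no longer applies, and H = 2.
P = -3*W + 3*H - 4  [with W=-2, H=2]  = 8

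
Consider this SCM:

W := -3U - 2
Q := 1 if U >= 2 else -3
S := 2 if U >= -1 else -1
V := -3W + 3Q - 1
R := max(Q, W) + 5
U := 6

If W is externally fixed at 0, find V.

do(W=0) replaces the equation W := -3U - 2 with the constant W = 0.
Q = 1 if U >= 2 else -3  [with U=6]  = 1
V = -3W + 3Q - 1  [with W=0, Q=1]  = 2

2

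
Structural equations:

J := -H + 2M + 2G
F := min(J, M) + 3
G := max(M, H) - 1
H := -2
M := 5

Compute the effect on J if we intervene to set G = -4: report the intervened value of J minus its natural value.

-16

The intervention breaks the incoming arrows to G: G := max(M, H) - 1 no longer applies, and G = -4.
J = -H + 2M + 2G  [with H=-2, M=5, G=-4]  = 4
Without intervention: G = max(M, H) - 1  [with M=5, H=-2]  = 4; J = -H + 2M + 2G  [with H=-2, M=5, G=4]  = 20.
Change = 4 − 20 = -16.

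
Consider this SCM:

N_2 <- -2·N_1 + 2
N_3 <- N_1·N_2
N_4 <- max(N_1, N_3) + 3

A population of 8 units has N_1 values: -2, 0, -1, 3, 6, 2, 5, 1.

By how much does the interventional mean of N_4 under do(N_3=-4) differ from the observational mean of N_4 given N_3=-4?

Under do(N_3=-4), N_3's equation is replaced by N_3=-4 for every unit. Per-unit N_4: 1, 3, 2, 6, 9, 5, 8, 4. Mean = 4.75.
Conditioning on N_3=-4 selects the 2 unit(s) with N_1 ∈ {-1, 2}. Their N_4 values: 2, 5. Mean = 3.5.
Difference = 4.75 − 3.5 = 1.25.

1.25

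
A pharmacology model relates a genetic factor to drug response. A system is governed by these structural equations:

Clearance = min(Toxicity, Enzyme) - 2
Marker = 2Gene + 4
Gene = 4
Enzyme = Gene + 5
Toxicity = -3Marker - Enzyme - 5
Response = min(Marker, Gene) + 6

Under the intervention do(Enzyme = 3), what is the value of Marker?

The intervention breaks the incoming arrows to Enzyme: Enzyme = Gene + 5 no longer applies, and Enzyme = 3.
Since Marker is not a descendant of the intervened variable, it is unaffected.
Marker = 2Gene + 4  [with Gene=4]  = 12

12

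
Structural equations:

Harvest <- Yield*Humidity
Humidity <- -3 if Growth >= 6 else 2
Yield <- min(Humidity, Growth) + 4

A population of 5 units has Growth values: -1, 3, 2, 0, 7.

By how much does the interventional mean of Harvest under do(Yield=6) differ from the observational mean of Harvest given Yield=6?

-6

do(Yield=6) breaks Yield's dependence on Growth. With Yield=6 fixed, Harvest across the units is 12, 12, 12, 12, -18, mean 6.
Conditioning on Yield=6 selects the 2 unit(s) with Growth ∈ {3, 2}. Their Harvest values: 12, 12. Mean = 12.
Difference = 6 − 12 = -6.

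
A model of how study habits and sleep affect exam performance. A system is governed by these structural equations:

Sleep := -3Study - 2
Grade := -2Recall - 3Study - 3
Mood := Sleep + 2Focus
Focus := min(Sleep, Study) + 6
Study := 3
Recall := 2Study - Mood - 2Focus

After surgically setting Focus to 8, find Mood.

The intervention breaks the incoming arrows to Focus: Focus := min(Sleep, Study) + 6 no longer applies, and Focus = 8.
Sleep = -3Study - 2  [with Study=3]  = -11
Mood = Sleep + 2Focus  [with Sleep=-11, Focus=8]  = 5

5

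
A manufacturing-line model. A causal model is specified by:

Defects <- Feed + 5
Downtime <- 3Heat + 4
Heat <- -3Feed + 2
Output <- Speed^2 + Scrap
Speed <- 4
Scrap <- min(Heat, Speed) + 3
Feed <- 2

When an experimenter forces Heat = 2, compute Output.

21

The intervention breaks the incoming arrows to Heat: Heat <- -3Feed + 2 no longer applies, and Heat = 2.
Scrap = min(Heat, Speed) + 3  [with Heat=2, Speed=4]  = 5
Output = Speed^2 + Scrap  [with Speed=4, Scrap=5]  = 21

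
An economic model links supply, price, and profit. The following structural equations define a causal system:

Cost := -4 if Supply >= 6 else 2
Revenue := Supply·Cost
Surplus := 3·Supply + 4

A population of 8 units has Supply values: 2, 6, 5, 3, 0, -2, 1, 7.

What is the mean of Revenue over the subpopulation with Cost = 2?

Observing Cost=2 restricts to units where Cost's equation naturally yields 2: Supply ∈ {2, 5, 3, 0, -2, 1}. In that subpopulation Revenue = 4, 10, 6, 0, -4, 2, mean 3.

3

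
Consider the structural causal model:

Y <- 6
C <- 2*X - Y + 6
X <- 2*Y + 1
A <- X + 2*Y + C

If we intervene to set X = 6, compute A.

30

Under do(X=6), the mechanism X <- 2*Y + 1 is discarded; X is fixed at 6.
C = 2*X - Y + 6  [with X=6, Y=6]  = 12
A = X + 2*Y + C  [with X=6, Y=6, C=12]  = 30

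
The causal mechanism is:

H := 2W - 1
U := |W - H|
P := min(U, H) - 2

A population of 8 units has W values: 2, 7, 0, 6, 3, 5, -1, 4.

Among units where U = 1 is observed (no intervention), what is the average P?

Observing U=1 restricts to units where U's equation naturally yields 1: W ∈ {2, 0}. In that subpopulation P = -1, -3, mean -2.

-2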